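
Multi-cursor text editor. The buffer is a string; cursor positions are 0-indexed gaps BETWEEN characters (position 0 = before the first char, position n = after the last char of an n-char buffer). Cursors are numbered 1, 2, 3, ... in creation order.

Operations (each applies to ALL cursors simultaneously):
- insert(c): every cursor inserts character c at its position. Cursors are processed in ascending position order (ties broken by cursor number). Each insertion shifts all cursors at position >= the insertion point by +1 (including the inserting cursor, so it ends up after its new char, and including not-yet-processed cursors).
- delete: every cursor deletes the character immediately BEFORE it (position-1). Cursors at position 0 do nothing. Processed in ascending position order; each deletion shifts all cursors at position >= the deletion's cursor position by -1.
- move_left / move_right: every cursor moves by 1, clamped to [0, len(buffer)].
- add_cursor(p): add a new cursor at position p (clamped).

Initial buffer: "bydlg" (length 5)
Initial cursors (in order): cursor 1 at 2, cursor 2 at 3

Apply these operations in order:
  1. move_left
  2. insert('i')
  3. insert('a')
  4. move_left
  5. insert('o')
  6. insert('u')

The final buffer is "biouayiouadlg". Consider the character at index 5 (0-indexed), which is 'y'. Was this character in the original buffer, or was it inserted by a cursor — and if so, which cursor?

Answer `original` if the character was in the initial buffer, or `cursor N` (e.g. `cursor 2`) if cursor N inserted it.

After op 1 (move_left): buffer="bydlg" (len 5), cursors c1@1 c2@2, authorship .....
After op 2 (insert('i')): buffer="biyidlg" (len 7), cursors c1@2 c2@4, authorship .1.2...
After op 3 (insert('a')): buffer="biayiadlg" (len 9), cursors c1@3 c2@6, authorship .11.22...
After op 4 (move_left): buffer="biayiadlg" (len 9), cursors c1@2 c2@5, authorship .11.22...
After op 5 (insert('o')): buffer="bioayioadlg" (len 11), cursors c1@3 c2@7, authorship .111.222...
After op 6 (insert('u')): buffer="biouayiouadlg" (len 13), cursors c1@4 c2@9, authorship .1111.2222...
Authorship (.=original, N=cursor N): . 1 1 1 1 . 2 2 2 2 . . .
Index 5: author = original

Answer: original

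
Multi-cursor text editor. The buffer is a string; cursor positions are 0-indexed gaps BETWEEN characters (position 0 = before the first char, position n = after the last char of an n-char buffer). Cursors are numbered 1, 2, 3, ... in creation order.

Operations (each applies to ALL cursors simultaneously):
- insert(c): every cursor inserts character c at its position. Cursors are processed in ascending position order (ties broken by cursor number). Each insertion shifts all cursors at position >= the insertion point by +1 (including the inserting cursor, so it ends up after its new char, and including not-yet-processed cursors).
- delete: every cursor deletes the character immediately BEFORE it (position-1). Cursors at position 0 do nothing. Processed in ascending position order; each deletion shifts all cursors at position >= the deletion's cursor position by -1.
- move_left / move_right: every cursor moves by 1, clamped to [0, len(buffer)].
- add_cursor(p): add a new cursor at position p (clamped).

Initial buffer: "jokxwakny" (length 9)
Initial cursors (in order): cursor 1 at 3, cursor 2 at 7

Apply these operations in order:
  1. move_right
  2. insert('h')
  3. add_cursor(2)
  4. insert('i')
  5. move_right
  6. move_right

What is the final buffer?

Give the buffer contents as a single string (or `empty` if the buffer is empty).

After op 1 (move_right): buffer="jokxwakny" (len 9), cursors c1@4 c2@8, authorship .........
After op 2 (insert('h')): buffer="jokxhwaknhy" (len 11), cursors c1@5 c2@10, authorship ....1....2.
After op 3 (add_cursor(2)): buffer="jokxhwaknhy" (len 11), cursors c3@2 c1@5 c2@10, authorship ....1....2.
After op 4 (insert('i')): buffer="joikxhiwaknhiy" (len 14), cursors c3@3 c1@7 c2@13, authorship ..3..11....22.
After op 5 (move_right): buffer="joikxhiwaknhiy" (len 14), cursors c3@4 c1@8 c2@14, authorship ..3..11....22.
After op 6 (move_right): buffer="joikxhiwaknhiy" (len 14), cursors c3@5 c1@9 c2@14, authorship ..3..11....22.

Answer: joikxhiwaknhiy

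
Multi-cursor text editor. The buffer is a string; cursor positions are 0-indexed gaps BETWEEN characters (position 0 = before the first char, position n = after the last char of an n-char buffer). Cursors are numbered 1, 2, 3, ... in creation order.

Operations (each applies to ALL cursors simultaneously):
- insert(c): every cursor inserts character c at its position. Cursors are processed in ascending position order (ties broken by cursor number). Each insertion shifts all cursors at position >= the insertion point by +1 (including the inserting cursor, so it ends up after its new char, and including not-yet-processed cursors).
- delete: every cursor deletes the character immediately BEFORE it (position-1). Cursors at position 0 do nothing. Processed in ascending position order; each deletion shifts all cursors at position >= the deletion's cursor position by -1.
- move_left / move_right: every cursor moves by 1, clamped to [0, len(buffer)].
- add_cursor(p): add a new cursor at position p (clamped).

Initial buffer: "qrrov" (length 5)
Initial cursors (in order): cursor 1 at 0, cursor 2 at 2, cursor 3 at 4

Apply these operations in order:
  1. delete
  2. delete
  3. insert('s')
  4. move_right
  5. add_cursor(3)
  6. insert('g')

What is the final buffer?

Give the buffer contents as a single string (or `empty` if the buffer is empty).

After op 1 (delete): buffer="qrv" (len 3), cursors c1@0 c2@1 c3@2, authorship ...
After op 2 (delete): buffer="v" (len 1), cursors c1@0 c2@0 c3@0, authorship .
After op 3 (insert('s')): buffer="sssv" (len 4), cursors c1@3 c2@3 c3@3, authorship 123.
After op 4 (move_right): buffer="sssv" (len 4), cursors c1@4 c2@4 c3@4, authorship 123.
After op 5 (add_cursor(3)): buffer="sssv" (len 4), cursors c4@3 c1@4 c2@4 c3@4, authorship 123.
After op 6 (insert('g')): buffer="sssgvggg" (len 8), cursors c4@4 c1@8 c2@8 c3@8, authorship 1234.123

Answer: sssgvggg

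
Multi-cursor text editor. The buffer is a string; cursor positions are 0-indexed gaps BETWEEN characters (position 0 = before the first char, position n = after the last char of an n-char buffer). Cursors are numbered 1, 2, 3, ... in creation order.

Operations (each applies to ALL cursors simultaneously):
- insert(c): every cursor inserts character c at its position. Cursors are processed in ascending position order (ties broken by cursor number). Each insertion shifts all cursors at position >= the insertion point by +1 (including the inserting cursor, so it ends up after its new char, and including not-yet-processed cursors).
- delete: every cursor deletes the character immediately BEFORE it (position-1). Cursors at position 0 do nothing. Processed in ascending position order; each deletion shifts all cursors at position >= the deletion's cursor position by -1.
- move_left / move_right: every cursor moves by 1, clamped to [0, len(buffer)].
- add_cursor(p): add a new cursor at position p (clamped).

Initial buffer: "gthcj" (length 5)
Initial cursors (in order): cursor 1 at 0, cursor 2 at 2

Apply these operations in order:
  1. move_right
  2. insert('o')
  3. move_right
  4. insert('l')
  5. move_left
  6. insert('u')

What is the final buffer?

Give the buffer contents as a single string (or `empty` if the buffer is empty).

After op 1 (move_right): buffer="gthcj" (len 5), cursors c1@1 c2@3, authorship .....
After op 2 (insert('o')): buffer="gothocj" (len 7), cursors c1@2 c2@5, authorship .1..2..
After op 3 (move_right): buffer="gothocj" (len 7), cursors c1@3 c2@6, authorship .1..2..
After op 4 (insert('l')): buffer="gotlhoclj" (len 9), cursors c1@4 c2@8, authorship .1.1.2.2.
After op 5 (move_left): buffer="gotlhoclj" (len 9), cursors c1@3 c2@7, authorship .1.1.2.2.
After op 6 (insert('u')): buffer="gotulhoculj" (len 11), cursors c1@4 c2@9, authorship .1.11.2.22.

Answer: gotulhoculj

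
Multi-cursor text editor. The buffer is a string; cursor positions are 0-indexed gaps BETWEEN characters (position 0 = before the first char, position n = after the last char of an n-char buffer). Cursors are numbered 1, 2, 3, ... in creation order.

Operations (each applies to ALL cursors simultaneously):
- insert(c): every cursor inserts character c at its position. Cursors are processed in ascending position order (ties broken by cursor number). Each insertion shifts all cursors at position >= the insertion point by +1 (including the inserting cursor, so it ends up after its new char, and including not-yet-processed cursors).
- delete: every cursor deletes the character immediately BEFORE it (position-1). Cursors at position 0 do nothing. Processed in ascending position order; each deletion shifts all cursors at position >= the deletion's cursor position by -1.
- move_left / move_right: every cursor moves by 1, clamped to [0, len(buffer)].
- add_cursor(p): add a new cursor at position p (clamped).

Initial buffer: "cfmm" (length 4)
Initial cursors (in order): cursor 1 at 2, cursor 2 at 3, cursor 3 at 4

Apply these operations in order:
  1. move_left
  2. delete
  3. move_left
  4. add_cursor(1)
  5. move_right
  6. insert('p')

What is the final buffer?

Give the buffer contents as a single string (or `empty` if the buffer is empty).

After op 1 (move_left): buffer="cfmm" (len 4), cursors c1@1 c2@2 c3@3, authorship ....
After op 2 (delete): buffer="m" (len 1), cursors c1@0 c2@0 c3@0, authorship .
After op 3 (move_left): buffer="m" (len 1), cursors c1@0 c2@0 c3@0, authorship .
After op 4 (add_cursor(1)): buffer="m" (len 1), cursors c1@0 c2@0 c3@0 c4@1, authorship .
After op 5 (move_right): buffer="m" (len 1), cursors c1@1 c2@1 c3@1 c4@1, authorship .
After op 6 (insert('p')): buffer="mpppp" (len 5), cursors c1@5 c2@5 c3@5 c4@5, authorship .1234

Answer: mpppp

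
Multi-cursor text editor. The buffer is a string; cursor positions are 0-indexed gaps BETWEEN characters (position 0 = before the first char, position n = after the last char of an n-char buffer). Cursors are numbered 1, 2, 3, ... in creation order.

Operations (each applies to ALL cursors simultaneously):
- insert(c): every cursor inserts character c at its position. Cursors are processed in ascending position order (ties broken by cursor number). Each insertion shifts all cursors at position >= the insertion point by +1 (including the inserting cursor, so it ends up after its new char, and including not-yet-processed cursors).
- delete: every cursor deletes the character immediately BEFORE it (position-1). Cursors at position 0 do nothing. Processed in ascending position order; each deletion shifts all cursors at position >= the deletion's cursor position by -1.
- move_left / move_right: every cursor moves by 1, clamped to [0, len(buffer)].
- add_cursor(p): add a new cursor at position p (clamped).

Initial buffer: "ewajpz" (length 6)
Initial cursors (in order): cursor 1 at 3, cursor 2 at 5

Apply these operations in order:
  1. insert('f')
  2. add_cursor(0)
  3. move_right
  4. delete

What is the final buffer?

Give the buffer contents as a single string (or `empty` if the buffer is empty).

Answer: wafpf

Derivation:
After op 1 (insert('f')): buffer="ewafjpfz" (len 8), cursors c1@4 c2@7, authorship ...1..2.
After op 2 (add_cursor(0)): buffer="ewafjpfz" (len 8), cursors c3@0 c1@4 c2@7, authorship ...1..2.
After op 3 (move_right): buffer="ewafjpfz" (len 8), cursors c3@1 c1@5 c2@8, authorship ...1..2.
After op 4 (delete): buffer="wafpf" (len 5), cursors c3@0 c1@3 c2@5, authorship ..1.2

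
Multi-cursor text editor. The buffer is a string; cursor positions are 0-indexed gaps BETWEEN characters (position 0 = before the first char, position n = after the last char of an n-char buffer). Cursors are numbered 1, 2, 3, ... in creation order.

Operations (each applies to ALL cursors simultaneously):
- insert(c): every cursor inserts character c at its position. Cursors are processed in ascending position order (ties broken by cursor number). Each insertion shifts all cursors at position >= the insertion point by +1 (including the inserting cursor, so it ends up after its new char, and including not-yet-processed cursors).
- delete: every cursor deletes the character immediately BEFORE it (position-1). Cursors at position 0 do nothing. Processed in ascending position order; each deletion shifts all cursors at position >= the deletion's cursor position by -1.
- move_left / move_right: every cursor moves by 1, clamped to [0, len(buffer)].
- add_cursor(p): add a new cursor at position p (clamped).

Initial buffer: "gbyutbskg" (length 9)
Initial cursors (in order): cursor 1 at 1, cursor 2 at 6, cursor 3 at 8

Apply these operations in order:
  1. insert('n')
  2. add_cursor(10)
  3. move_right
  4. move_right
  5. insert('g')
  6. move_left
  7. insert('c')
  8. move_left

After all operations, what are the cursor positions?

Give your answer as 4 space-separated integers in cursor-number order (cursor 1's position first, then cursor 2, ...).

Answer: 4 12 18 18

Derivation:
After op 1 (insert('n')): buffer="gnbyutbnskng" (len 12), cursors c1@2 c2@8 c3@11, authorship .1.....2..3.
After op 2 (add_cursor(10)): buffer="gnbyutbnskng" (len 12), cursors c1@2 c2@8 c4@10 c3@11, authorship .1.....2..3.
After op 3 (move_right): buffer="gnbyutbnskng" (len 12), cursors c1@3 c2@9 c4@11 c3@12, authorship .1.....2..3.
After op 4 (move_right): buffer="gnbyutbnskng" (len 12), cursors c1@4 c2@10 c3@12 c4@12, authorship .1.....2..3.
After op 5 (insert('g')): buffer="gnbygutbnskgnggg" (len 16), cursors c1@5 c2@12 c3@16 c4@16, authorship .1..1...2..23.34
After op 6 (move_left): buffer="gnbygutbnskgnggg" (len 16), cursors c1@4 c2@11 c3@15 c4@15, authorship .1..1...2..23.34
After op 7 (insert('c')): buffer="gnbycgutbnskcgnggccg" (len 20), cursors c1@5 c2@13 c3@19 c4@19, authorship .1..11...2..223.3344
After op 8 (move_left): buffer="gnbycgutbnskcgnggccg" (len 20), cursors c1@4 c2@12 c3@18 c4@18, authorship .1..11...2..223.3344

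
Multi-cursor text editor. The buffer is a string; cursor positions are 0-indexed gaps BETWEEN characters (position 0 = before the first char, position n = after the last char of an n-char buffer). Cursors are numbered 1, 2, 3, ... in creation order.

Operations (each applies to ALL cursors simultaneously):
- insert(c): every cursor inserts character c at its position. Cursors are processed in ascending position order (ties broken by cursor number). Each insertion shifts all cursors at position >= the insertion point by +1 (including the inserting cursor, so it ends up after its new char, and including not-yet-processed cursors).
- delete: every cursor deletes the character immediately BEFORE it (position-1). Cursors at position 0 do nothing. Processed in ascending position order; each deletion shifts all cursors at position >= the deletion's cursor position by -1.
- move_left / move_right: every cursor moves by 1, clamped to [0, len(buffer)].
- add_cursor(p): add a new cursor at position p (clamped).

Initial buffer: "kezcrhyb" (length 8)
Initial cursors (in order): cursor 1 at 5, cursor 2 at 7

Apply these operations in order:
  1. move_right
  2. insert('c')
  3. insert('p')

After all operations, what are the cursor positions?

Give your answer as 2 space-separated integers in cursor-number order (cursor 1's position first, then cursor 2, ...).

Answer: 8 12

Derivation:
After op 1 (move_right): buffer="kezcrhyb" (len 8), cursors c1@6 c2@8, authorship ........
After op 2 (insert('c')): buffer="kezcrhcybc" (len 10), cursors c1@7 c2@10, authorship ......1..2
After op 3 (insert('p')): buffer="kezcrhcpybcp" (len 12), cursors c1@8 c2@12, authorship ......11..22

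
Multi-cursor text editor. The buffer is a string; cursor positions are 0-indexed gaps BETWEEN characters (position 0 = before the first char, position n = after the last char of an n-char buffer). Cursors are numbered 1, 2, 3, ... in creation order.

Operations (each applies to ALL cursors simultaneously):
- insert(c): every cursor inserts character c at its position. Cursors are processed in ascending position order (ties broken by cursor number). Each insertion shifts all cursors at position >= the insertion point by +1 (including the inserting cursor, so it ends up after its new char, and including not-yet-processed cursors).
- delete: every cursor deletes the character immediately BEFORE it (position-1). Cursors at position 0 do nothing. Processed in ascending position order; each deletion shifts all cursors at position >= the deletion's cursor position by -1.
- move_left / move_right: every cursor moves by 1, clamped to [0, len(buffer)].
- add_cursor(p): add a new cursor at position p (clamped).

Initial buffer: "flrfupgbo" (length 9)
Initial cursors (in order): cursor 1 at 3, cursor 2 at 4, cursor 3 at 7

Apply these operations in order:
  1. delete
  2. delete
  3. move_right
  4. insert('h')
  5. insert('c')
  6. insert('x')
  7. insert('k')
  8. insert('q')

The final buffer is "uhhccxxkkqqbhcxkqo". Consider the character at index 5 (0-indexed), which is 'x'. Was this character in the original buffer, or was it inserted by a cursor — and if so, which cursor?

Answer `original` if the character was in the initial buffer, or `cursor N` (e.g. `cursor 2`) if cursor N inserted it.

Answer: cursor 1

Derivation:
After op 1 (delete): buffer="flupbo" (len 6), cursors c1@2 c2@2 c3@4, authorship ......
After op 2 (delete): buffer="ubo" (len 3), cursors c1@0 c2@0 c3@1, authorship ...
After op 3 (move_right): buffer="ubo" (len 3), cursors c1@1 c2@1 c3@2, authorship ...
After op 4 (insert('h')): buffer="uhhbho" (len 6), cursors c1@3 c2@3 c3@5, authorship .12.3.
After op 5 (insert('c')): buffer="uhhccbhco" (len 9), cursors c1@5 c2@5 c3@8, authorship .1212.33.
After op 6 (insert('x')): buffer="uhhccxxbhcxo" (len 12), cursors c1@7 c2@7 c3@11, authorship .121212.333.
After op 7 (insert('k')): buffer="uhhccxxkkbhcxko" (len 15), cursors c1@9 c2@9 c3@14, authorship .12121212.3333.
After op 8 (insert('q')): buffer="uhhccxxkkqqbhcxkqo" (len 18), cursors c1@11 c2@11 c3@17, authorship .1212121212.33333.
Authorship (.=original, N=cursor N): . 1 2 1 2 1 2 1 2 1 2 . 3 3 3 3 3 .
Index 5: author = 1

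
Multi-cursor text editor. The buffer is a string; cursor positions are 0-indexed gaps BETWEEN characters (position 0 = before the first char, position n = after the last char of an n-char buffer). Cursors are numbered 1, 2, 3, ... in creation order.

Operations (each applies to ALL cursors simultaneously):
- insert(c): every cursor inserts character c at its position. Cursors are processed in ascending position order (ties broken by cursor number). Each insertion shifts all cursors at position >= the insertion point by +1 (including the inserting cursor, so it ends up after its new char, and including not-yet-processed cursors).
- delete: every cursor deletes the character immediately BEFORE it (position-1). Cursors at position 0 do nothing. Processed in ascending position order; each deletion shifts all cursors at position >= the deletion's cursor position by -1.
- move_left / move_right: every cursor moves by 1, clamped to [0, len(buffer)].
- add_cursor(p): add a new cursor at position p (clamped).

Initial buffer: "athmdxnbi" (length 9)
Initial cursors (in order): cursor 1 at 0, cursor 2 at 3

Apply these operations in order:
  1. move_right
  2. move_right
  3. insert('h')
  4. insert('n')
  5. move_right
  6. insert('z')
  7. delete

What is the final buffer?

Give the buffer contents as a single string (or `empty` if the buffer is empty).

Answer: athnhmdhnxnbi

Derivation:
After op 1 (move_right): buffer="athmdxnbi" (len 9), cursors c1@1 c2@4, authorship .........
After op 2 (move_right): buffer="athmdxnbi" (len 9), cursors c1@2 c2@5, authorship .........
After op 3 (insert('h')): buffer="athhmdhxnbi" (len 11), cursors c1@3 c2@7, authorship ..1...2....
After op 4 (insert('n')): buffer="athnhmdhnxnbi" (len 13), cursors c1@4 c2@9, authorship ..11...22....
After op 5 (move_right): buffer="athnhmdhnxnbi" (len 13), cursors c1@5 c2@10, authorship ..11...22....
After op 6 (insert('z')): buffer="athnhzmdhnxznbi" (len 15), cursors c1@6 c2@12, authorship ..11.1..22.2...
After op 7 (delete): buffer="athnhmdhnxnbi" (len 13), cursors c1@5 c2@10, authorship ..11...22....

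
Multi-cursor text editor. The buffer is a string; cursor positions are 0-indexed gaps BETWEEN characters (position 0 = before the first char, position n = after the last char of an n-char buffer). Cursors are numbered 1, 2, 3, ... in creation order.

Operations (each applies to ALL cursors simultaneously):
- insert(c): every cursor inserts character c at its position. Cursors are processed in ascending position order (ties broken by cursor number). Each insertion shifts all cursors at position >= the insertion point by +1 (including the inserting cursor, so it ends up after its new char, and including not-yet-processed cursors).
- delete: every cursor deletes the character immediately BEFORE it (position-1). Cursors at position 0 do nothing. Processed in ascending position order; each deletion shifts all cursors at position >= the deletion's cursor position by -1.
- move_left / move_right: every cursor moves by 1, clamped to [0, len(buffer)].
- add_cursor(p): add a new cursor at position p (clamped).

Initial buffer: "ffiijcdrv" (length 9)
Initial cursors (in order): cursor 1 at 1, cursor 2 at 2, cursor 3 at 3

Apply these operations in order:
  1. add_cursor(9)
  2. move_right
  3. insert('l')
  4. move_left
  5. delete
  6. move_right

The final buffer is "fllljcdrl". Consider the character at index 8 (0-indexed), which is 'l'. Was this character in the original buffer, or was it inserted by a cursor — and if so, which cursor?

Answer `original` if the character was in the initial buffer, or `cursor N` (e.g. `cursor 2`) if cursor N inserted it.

After op 1 (add_cursor(9)): buffer="ffiijcdrv" (len 9), cursors c1@1 c2@2 c3@3 c4@9, authorship .........
After op 2 (move_right): buffer="ffiijcdrv" (len 9), cursors c1@2 c2@3 c3@4 c4@9, authorship .........
After op 3 (insert('l')): buffer="fflililjcdrvl" (len 13), cursors c1@3 c2@5 c3@7 c4@13, authorship ..1.2.3.....4
After op 4 (move_left): buffer="fflililjcdrvl" (len 13), cursors c1@2 c2@4 c3@6 c4@12, authorship ..1.2.3.....4
After op 5 (delete): buffer="fllljcdrl" (len 9), cursors c1@1 c2@2 c3@3 c4@8, authorship .123....4
After op 6 (move_right): buffer="fllljcdrl" (len 9), cursors c1@2 c2@3 c3@4 c4@9, authorship .123....4
Authorship (.=original, N=cursor N): . 1 2 3 . . . . 4
Index 8: author = 4

Answer: cursor 4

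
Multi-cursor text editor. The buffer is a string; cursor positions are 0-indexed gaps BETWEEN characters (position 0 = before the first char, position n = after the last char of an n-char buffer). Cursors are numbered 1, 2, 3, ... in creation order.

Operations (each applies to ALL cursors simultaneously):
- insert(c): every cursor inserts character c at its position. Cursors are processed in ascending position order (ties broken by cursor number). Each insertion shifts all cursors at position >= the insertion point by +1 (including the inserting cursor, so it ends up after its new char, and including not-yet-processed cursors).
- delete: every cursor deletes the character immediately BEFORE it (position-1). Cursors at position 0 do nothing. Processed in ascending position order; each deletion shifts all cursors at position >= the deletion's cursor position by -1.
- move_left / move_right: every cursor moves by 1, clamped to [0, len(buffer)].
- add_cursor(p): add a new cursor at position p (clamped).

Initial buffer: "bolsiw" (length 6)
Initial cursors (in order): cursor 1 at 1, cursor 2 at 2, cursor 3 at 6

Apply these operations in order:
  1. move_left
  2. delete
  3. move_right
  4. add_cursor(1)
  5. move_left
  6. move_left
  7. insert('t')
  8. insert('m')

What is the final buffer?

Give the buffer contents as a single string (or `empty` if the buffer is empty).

Answer: tttmmmoltmsw

Derivation:
After op 1 (move_left): buffer="bolsiw" (len 6), cursors c1@0 c2@1 c3@5, authorship ......
After op 2 (delete): buffer="olsw" (len 4), cursors c1@0 c2@0 c3@3, authorship ....
After op 3 (move_right): buffer="olsw" (len 4), cursors c1@1 c2@1 c3@4, authorship ....
After op 4 (add_cursor(1)): buffer="olsw" (len 4), cursors c1@1 c2@1 c4@1 c3@4, authorship ....
After op 5 (move_left): buffer="olsw" (len 4), cursors c1@0 c2@0 c4@0 c3@3, authorship ....
After op 6 (move_left): buffer="olsw" (len 4), cursors c1@0 c2@0 c4@0 c3@2, authorship ....
After op 7 (insert('t')): buffer="tttoltsw" (len 8), cursors c1@3 c2@3 c4@3 c3@6, authorship 124..3..
After op 8 (insert('m')): buffer="tttmmmoltmsw" (len 12), cursors c1@6 c2@6 c4@6 c3@10, authorship 124124..33..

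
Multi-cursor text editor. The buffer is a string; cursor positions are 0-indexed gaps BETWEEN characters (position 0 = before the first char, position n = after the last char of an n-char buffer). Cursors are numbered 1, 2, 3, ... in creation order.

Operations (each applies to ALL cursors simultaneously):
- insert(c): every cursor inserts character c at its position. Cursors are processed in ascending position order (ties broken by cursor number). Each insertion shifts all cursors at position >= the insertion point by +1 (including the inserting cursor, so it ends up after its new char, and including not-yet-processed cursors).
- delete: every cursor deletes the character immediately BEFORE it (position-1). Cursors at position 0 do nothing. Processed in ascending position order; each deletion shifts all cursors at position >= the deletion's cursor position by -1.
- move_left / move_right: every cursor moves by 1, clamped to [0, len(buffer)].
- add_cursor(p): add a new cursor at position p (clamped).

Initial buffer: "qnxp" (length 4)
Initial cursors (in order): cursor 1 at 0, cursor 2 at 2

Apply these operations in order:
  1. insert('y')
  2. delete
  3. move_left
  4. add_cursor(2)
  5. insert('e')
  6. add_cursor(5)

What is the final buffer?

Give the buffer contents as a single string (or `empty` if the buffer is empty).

After op 1 (insert('y')): buffer="yqnyxp" (len 6), cursors c1@1 c2@4, authorship 1..2..
After op 2 (delete): buffer="qnxp" (len 4), cursors c1@0 c2@2, authorship ....
After op 3 (move_left): buffer="qnxp" (len 4), cursors c1@0 c2@1, authorship ....
After op 4 (add_cursor(2)): buffer="qnxp" (len 4), cursors c1@0 c2@1 c3@2, authorship ....
After op 5 (insert('e')): buffer="eqenexp" (len 7), cursors c1@1 c2@3 c3@5, authorship 1.2.3..
After op 6 (add_cursor(5)): buffer="eqenexp" (len 7), cursors c1@1 c2@3 c3@5 c4@5, authorship 1.2.3..

Answer: eqenexp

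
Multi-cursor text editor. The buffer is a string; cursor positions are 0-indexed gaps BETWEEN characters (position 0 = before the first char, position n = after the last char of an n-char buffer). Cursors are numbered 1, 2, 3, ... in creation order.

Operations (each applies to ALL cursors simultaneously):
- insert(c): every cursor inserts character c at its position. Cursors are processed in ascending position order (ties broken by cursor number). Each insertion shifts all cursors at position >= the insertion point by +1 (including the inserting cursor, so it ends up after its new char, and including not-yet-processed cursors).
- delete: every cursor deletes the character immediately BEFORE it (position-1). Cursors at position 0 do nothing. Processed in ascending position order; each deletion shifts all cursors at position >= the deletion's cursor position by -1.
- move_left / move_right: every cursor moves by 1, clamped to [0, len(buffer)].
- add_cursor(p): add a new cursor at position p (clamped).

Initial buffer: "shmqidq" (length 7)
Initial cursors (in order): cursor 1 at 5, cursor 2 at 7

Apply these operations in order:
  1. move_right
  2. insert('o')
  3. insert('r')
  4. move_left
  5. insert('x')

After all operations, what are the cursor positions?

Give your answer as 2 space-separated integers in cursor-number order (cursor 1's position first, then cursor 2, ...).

After op 1 (move_right): buffer="shmqidq" (len 7), cursors c1@6 c2@7, authorship .......
After op 2 (insert('o')): buffer="shmqidoqo" (len 9), cursors c1@7 c2@9, authorship ......1.2
After op 3 (insert('r')): buffer="shmqidorqor" (len 11), cursors c1@8 c2@11, authorship ......11.22
After op 4 (move_left): buffer="shmqidorqor" (len 11), cursors c1@7 c2@10, authorship ......11.22
After op 5 (insert('x')): buffer="shmqidoxrqoxr" (len 13), cursors c1@8 c2@12, authorship ......111.222

Answer: 8 12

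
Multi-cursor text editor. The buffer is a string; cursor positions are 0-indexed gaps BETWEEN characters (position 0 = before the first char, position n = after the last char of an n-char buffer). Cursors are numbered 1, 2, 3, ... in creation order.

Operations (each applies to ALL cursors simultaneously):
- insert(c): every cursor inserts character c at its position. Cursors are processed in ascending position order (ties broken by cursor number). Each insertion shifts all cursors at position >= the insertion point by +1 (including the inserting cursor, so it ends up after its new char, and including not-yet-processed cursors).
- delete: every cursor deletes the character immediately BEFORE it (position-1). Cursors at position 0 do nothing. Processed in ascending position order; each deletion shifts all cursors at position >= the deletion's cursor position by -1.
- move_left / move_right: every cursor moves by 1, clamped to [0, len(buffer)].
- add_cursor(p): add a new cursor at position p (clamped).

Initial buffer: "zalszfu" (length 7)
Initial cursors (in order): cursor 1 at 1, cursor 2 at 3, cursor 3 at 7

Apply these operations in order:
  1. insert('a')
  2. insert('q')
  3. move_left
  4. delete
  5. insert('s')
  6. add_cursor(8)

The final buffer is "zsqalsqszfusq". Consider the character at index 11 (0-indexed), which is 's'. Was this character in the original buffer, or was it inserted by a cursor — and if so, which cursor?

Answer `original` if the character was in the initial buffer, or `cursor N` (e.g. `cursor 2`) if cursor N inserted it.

Answer: cursor 3

Derivation:
After op 1 (insert('a')): buffer="zaalaszfua" (len 10), cursors c1@2 c2@5 c3@10, authorship .1..2....3
After op 2 (insert('q')): buffer="zaqalaqszfuaq" (len 13), cursors c1@3 c2@7 c3@13, authorship .11..22....33
After op 3 (move_left): buffer="zaqalaqszfuaq" (len 13), cursors c1@2 c2@6 c3@12, authorship .11..22....33
After op 4 (delete): buffer="zqalqszfuq" (len 10), cursors c1@1 c2@4 c3@9, authorship .1..2....3
After op 5 (insert('s')): buffer="zsqalsqszfusq" (len 13), cursors c1@2 c2@6 c3@12, authorship .11..22....33
After op 6 (add_cursor(8)): buffer="zsqalsqszfusq" (len 13), cursors c1@2 c2@6 c4@8 c3@12, authorship .11..22....33
Authorship (.=original, N=cursor N): . 1 1 . . 2 2 . . . . 3 3
Index 11: author = 3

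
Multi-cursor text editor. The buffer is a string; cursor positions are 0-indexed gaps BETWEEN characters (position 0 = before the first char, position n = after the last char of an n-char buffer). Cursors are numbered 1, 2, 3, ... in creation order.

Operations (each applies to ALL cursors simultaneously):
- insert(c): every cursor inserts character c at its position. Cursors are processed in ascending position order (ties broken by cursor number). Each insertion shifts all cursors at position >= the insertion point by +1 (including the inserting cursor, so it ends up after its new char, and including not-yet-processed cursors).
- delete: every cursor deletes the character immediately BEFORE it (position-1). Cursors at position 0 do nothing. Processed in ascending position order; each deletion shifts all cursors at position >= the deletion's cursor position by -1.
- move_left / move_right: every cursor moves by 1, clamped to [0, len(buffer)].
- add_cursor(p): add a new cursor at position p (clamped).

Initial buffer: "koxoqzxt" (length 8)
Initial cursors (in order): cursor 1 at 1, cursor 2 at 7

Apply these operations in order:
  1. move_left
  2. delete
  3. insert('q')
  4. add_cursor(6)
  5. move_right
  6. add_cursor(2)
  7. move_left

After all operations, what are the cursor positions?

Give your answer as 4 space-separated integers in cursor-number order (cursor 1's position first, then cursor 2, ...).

Answer: 1 7 6 1

Derivation:
After op 1 (move_left): buffer="koxoqzxt" (len 8), cursors c1@0 c2@6, authorship ........
After op 2 (delete): buffer="koxoqxt" (len 7), cursors c1@0 c2@5, authorship .......
After op 3 (insert('q')): buffer="qkoxoqqxt" (len 9), cursors c1@1 c2@7, authorship 1.....2..
After op 4 (add_cursor(6)): buffer="qkoxoqqxt" (len 9), cursors c1@1 c3@6 c2@7, authorship 1.....2..
After op 5 (move_right): buffer="qkoxoqqxt" (len 9), cursors c1@2 c3@7 c2@8, authorship 1.....2..
After op 6 (add_cursor(2)): buffer="qkoxoqqxt" (len 9), cursors c1@2 c4@2 c3@7 c2@8, authorship 1.....2..
After op 7 (move_left): buffer="qkoxoqqxt" (len 9), cursors c1@1 c4@1 c3@6 c2@7, authorship 1.....2..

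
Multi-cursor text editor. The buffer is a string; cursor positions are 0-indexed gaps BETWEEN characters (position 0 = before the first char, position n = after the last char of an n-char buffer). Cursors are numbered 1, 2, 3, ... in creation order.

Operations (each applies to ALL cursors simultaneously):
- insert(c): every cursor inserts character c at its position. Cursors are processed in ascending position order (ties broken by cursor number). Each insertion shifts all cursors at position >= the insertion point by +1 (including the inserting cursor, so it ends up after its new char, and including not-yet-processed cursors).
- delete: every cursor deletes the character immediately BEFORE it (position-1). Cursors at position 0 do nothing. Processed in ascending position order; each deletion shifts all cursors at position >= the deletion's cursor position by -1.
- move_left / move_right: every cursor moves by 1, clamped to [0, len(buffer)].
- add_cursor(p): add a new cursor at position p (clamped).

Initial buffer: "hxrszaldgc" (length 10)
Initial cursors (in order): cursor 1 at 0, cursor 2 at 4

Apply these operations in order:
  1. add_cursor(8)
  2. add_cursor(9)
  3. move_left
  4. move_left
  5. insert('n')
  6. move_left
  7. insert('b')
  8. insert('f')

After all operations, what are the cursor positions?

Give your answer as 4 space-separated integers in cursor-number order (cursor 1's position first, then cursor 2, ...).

Answer: 2 7 14 18

Derivation:
After op 1 (add_cursor(8)): buffer="hxrszaldgc" (len 10), cursors c1@0 c2@4 c3@8, authorship ..........
After op 2 (add_cursor(9)): buffer="hxrszaldgc" (len 10), cursors c1@0 c2@4 c3@8 c4@9, authorship ..........
After op 3 (move_left): buffer="hxrszaldgc" (len 10), cursors c1@0 c2@3 c3@7 c4@8, authorship ..........
After op 4 (move_left): buffer="hxrszaldgc" (len 10), cursors c1@0 c2@2 c3@6 c4@7, authorship ..........
After op 5 (insert('n')): buffer="nhxnrszanlndgc" (len 14), cursors c1@1 c2@4 c3@9 c4@11, authorship 1..2....3.4...
After op 6 (move_left): buffer="nhxnrszanlndgc" (len 14), cursors c1@0 c2@3 c3@8 c4@10, authorship 1..2....3.4...
After op 7 (insert('b')): buffer="bnhxbnrszabnlbndgc" (len 18), cursors c1@1 c2@5 c3@11 c4@14, authorship 11..22....33.44...
After op 8 (insert('f')): buffer="bfnhxbfnrszabfnlbfndgc" (len 22), cursors c1@2 c2@7 c3@14 c4@18, authorship 111..222....333.444...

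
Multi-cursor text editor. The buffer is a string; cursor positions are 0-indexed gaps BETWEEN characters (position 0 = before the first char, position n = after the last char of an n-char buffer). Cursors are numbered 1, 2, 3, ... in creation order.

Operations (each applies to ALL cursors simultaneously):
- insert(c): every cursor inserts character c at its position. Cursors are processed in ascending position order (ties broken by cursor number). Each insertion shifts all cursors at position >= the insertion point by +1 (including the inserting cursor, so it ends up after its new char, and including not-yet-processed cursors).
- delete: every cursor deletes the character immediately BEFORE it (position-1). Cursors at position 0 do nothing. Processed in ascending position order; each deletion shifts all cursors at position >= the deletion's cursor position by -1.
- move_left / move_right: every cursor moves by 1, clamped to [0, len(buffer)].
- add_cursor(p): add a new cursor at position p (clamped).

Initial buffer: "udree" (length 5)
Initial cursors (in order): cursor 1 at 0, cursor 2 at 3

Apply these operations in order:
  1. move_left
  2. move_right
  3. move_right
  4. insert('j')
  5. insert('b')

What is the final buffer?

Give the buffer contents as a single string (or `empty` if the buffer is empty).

After op 1 (move_left): buffer="udree" (len 5), cursors c1@0 c2@2, authorship .....
After op 2 (move_right): buffer="udree" (len 5), cursors c1@1 c2@3, authorship .....
After op 3 (move_right): buffer="udree" (len 5), cursors c1@2 c2@4, authorship .....
After op 4 (insert('j')): buffer="udjreje" (len 7), cursors c1@3 c2@6, authorship ..1..2.
After op 5 (insert('b')): buffer="udjbrejbe" (len 9), cursors c1@4 c2@8, authorship ..11..22.

Answer: udjbrejbe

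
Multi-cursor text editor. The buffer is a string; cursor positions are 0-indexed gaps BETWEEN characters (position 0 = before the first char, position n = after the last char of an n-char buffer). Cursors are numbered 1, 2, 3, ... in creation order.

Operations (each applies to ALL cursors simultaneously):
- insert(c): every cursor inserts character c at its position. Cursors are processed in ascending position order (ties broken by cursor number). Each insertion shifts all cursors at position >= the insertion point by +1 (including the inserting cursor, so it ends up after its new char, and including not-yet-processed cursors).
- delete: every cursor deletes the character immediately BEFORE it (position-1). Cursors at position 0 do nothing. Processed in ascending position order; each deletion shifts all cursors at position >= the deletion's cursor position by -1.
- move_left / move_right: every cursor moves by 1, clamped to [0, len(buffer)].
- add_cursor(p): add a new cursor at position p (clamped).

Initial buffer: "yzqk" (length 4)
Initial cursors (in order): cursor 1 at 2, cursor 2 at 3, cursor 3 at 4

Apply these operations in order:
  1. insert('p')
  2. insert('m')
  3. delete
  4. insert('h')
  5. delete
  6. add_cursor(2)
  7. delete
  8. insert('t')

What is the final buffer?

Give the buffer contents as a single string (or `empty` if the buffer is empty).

Answer: yttqtkt

Derivation:
After op 1 (insert('p')): buffer="yzpqpkp" (len 7), cursors c1@3 c2@5 c3@7, authorship ..1.2.3
After op 2 (insert('m')): buffer="yzpmqpmkpm" (len 10), cursors c1@4 c2@7 c3@10, authorship ..11.22.33
After op 3 (delete): buffer="yzpqpkp" (len 7), cursors c1@3 c2@5 c3@7, authorship ..1.2.3
After op 4 (insert('h')): buffer="yzphqphkph" (len 10), cursors c1@4 c2@7 c3@10, authorship ..11.22.33
After op 5 (delete): buffer="yzpqpkp" (len 7), cursors c1@3 c2@5 c3@7, authorship ..1.2.3
After op 6 (add_cursor(2)): buffer="yzpqpkp" (len 7), cursors c4@2 c1@3 c2@5 c3@7, authorship ..1.2.3
After op 7 (delete): buffer="yqk" (len 3), cursors c1@1 c4@1 c2@2 c3@3, authorship ...
After op 8 (insert('t')): buffer="yttqtkt" (len 7), cursors c1@3 c4@3 c2@5 c3@7, authorship .14.2.3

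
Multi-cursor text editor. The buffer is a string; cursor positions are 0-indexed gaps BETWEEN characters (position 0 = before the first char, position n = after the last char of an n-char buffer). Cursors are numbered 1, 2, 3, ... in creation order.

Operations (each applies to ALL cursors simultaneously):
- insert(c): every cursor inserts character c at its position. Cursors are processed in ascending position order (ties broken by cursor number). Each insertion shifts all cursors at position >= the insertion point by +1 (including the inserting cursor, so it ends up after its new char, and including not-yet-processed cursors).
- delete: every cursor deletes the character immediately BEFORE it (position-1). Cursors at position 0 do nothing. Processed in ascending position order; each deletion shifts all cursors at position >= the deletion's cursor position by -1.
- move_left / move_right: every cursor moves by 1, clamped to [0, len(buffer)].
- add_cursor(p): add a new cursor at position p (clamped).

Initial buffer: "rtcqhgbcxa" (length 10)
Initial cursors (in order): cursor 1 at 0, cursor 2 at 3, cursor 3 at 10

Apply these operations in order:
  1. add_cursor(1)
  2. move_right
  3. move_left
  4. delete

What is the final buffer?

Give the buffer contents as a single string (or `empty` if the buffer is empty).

After op 1 (add_cursor(1)): buffer="rtcqhgbcxa" (len 10), cursors c1@0 c4@1 c2@3 c3@10, authorship ..........
After op 2 (move_right): buffer="rtcqhgbcxa" (len 10), cursors c1@1 c4@2 c2@4 c3@10, authorship ..........
After op 3 (move_left): buffer="rtcqhgbcxa" (len 10), cursors c1@0 c4@1 c2@3 c3@9, authorship ..........
After op 4 (delete): buffer="tqhgbca" (len 7), cursors c1@0 c4@0 c2@1 c3@6, authorship .......

Answer: tqhgbca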